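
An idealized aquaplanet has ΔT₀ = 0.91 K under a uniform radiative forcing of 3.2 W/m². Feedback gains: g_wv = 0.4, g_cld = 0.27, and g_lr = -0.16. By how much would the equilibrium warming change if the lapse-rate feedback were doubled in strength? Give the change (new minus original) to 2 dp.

-0.46 K

Original: g = 0.51, ΔT = 0.91/(1−0.51) = 1.8571 K.
With doubled lapse-rate: g' = 0.35, ΔT' = 0.91/(1−0.35) = 1.4000 K.
Change = 1.4000 − 1.8571 = -0.46 K.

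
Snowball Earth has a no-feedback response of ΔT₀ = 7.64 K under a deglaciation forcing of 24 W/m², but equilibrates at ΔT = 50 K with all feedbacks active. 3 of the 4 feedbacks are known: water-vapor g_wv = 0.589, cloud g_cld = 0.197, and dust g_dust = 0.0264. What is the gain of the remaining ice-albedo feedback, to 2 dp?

Amplification A = ΔT/ΔT₀ = 50/7.64 = 6.545.
Total gain g = 1 − 1/A = 1 − 1/6.545 = 0.8472.
Known gains sum to 0.589 + 0.197 + 0.0264 = 0.8124.
g_ice = 0.8472 − 0.8124 = 0.03.

0.03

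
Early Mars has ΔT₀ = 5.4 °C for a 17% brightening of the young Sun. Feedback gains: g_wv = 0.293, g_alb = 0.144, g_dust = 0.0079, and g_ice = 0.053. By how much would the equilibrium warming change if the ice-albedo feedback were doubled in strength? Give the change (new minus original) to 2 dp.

Original: g = 0.4979, ΔT = 5.4/(1−0.4979) = 10.7548 °C.
With doubled ice-albedo: g' = 0.5509, ΔT' = 5.4/(1−0.5509) = 12.0240 °C.
Change = 12.0240 − 10.7548 = 1.27 °C.

1.27 °C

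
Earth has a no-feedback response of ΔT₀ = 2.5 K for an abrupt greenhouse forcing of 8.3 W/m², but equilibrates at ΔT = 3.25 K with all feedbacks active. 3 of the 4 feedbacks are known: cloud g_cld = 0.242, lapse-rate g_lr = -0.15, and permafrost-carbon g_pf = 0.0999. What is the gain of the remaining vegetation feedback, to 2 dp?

Amplification A = ΔT/ΔT₀ = 3.25/2.5 = 1.3.
Total gain g = 1 − 1/A = 1 − 1/1.3 = 0.2308.
Known gains sum to 0.242 − 0.15 + 0.0999 = 0.1919.
g_veg = 0.2308 − 0.1919 = 0.04.

0.04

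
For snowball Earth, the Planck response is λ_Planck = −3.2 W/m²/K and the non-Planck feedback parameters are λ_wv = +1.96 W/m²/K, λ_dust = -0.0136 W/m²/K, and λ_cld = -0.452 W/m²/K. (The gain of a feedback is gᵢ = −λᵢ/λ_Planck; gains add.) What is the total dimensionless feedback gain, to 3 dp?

0.467

Convert to gains: g_wv = 1.96/3.2 = 0.6125; g_dust = -0.0136/3.2 = -0.00425; g_cld = -0.452/3.2 = -0.1412.
Total gain g = 0.46705.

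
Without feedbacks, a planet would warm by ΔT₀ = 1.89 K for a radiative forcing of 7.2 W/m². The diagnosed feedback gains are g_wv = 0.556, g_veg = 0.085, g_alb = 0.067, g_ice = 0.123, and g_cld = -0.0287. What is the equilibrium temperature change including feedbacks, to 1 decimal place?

9.6 K

Total gain g = 0.556 + 0.085 + 0.067 + 0.123 − 0.0287 = 0.8023.
Amplification A = 1/(1 − 0.8023) = 5.058.
ΔT = 1.89 × 5.058 = 9.6 K.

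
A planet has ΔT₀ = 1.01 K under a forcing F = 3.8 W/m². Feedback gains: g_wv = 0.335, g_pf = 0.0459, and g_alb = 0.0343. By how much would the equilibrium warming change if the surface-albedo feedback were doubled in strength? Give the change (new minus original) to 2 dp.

0.11 K

Original: g = 0.4152, ΔT = 1.01/(1−0.4152) = 1.7271 K.
With doubled surface-albedo: g' = 0.4495, ΔT' = 1.01/(1−0.4495) = 1.8347 K.
Change = 1.8347 − 1.7271 = 0.11 K.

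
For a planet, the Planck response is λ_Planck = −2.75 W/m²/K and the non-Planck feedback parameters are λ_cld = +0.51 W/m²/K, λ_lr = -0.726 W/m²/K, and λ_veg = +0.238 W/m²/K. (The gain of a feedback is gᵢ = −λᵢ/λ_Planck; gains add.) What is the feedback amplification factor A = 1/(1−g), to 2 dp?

1.01

Convert to gains: g_cld = 0.51/2.75 = 0.1855; g_lr = -0.726/2.75 = -0.264; g_veg = 0.238/2.75 = 0.08655.
Total gain g = 0.00805.
A = 1/(1 − 0.00805) = 1.01.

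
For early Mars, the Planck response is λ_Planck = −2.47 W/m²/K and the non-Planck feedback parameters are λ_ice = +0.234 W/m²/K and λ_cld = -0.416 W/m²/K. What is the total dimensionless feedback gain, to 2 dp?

-0.07

Convert to gains: g_ice = 0.234/2.47 = 0.09474; g_cld = -0.416/2.47 = -0.1684.
Total gain g = -0.07366.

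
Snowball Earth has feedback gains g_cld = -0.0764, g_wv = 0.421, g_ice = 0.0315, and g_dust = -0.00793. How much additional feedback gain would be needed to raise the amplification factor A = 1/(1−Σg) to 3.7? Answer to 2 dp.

0.36

Current total gain = 0.36817.
Target gain for A = 3.7: g* = 1 − 1/3.7 = 0.7297.
Additional gain needed = 0.7297 − 0.36817 = 0.36.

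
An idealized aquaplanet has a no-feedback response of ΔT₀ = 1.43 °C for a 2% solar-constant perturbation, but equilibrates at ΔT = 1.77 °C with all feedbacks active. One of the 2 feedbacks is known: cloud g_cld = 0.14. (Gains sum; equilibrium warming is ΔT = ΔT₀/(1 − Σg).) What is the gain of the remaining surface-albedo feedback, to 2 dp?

0.05

Amplification A = ΔT/ΔT₀ = 1.77/1.43 = 1.238.
Total gain g = 1 − 1/A = 1 − 1/1.238 = 0.1922.
The known gain is 0.14.
g_alb = 0.1922 − 0.14 = 0.05.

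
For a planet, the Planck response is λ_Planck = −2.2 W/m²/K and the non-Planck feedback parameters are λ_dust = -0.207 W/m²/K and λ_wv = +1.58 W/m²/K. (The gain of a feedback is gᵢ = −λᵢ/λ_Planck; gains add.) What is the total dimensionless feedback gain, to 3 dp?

0.624

Convert to gains: g_dust = -0.207/2.2 = -0.09409; g_wv = 1.58/2.2 = 0.7182.
Total gain g = 0.62411.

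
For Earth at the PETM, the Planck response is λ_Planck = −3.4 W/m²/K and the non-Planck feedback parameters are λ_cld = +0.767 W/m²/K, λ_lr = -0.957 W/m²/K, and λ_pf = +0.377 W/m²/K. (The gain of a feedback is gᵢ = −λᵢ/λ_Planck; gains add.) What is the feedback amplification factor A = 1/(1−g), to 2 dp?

Convert to gains: g_cld = 0.767/3.4 = 0.2256; g_lr = -0.957/3.4 = -0.2815; g_pf = 0.377/3.4 = 0.1109.
Total gain g = 0.055.
A = 1/(1 − 0.055) = 1.06.

1.06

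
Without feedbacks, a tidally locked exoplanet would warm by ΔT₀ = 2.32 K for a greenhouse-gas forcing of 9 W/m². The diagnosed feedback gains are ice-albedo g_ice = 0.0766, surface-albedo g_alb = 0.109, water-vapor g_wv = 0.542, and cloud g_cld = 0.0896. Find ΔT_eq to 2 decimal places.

Total gain g = 0.0766 + 0.109 + 0.542 + 0.0896 = 0.8172.
Amplification A = 1/(1 − 0.8172) = 5.47.
ΔT = 2.32 × 5.47 = 12.69 K.

12.69 K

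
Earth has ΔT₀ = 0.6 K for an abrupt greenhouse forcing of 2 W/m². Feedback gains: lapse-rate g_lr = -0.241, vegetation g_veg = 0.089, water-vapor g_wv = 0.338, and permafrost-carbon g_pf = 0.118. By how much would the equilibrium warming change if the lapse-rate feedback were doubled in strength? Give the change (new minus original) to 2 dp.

Original: g = 0.304, ΔT = 0.6/(1−0.304) = 0.8621 K.
With doubled lapse-rate: g' = 0.063, ΔT' = 0.6/(1−0.063) = 0.6403 K.
Change = 0.6403 − 0.8621 = -0.22 K.

-0.22 K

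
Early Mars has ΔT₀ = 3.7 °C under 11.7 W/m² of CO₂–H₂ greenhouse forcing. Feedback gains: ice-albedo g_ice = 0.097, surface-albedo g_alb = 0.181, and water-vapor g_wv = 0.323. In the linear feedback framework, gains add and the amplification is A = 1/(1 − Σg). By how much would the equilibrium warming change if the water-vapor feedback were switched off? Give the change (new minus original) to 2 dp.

-4.15 °C

Original: g = 0.601, ΔT = 3.7/(1−0.601) = 9.2732 °C.
Without water-vapor: g' = 0.278, ΔT' = 3.7/(1−0.278) = 5.1247 °C.
Change = 5.1247 − 9.2732 = -4.15 °C.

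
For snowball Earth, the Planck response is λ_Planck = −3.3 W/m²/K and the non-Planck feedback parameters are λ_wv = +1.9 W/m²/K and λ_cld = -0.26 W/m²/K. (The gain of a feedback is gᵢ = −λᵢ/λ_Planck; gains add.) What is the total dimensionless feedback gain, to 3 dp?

0.497

Convert to gains: g_wv = 1.9/3.3 = 0.5758; g_cld = -0.26/3.3 = -0.07879.
Total gain g = 0.49701.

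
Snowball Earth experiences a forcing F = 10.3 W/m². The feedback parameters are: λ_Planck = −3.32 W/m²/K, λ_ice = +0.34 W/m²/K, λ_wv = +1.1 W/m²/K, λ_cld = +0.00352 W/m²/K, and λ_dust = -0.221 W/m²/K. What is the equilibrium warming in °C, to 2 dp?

4.91 °C

Net feedback parameter λ = (−3.32) + (+0.34) + (+1.1) + (+0.00352) + (-0.221) = -2.09748 W/m²/K.
ΔT = −F/λ = −10.3/(-2.09748) = 4.91 °C.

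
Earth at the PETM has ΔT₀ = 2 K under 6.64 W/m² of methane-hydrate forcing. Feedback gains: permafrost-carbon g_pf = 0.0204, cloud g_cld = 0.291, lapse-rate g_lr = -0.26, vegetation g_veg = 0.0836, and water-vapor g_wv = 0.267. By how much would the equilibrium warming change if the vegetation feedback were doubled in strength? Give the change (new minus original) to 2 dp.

Original: g = 0.402, ΔT = 2/(1−0.402) = 3.3445 K.
With doubled vegetation: g' = 0.4856, ΔT' = 2/(1−0.4856) = 3.8880 K.
Change = 3.8880 − 3.3445 = 0.54 K.

0.54 K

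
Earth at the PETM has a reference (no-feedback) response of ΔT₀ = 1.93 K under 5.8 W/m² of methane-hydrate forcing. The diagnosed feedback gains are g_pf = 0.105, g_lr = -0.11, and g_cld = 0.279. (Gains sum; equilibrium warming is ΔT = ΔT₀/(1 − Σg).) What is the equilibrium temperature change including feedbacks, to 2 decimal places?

Total gain g = 0.105 − 0.11 + 0.279 = 0.274.
Amplification A = 1/(1 − 0.274) = 1.377.
ΔT = 1.93 × 1.377 = 2.66 K.

2.66 K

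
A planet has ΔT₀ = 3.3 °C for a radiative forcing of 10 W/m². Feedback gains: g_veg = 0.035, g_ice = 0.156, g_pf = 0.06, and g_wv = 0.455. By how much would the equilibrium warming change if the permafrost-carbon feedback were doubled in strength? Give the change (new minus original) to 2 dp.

Original: g = 0.706, ΔT = 3.3/(1−0.706) = 11.2245 °C.
With doubled permafrost-carbon: g' = 0.766, ΔT' = 3.3/(1−0.766) = 14.1026 °C.
Change = 14.1026 − 11.2245 = 2.88 °C.

2.88 °C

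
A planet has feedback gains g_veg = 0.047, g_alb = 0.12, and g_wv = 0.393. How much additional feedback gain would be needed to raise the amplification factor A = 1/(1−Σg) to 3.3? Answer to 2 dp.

Current total gain = 0.56.
Target gain for A = 3.3: g* = 1 − 1/3.3 = 0.697.
Additional gain needed = 0.697 − 0.56 = 0.14.

0.14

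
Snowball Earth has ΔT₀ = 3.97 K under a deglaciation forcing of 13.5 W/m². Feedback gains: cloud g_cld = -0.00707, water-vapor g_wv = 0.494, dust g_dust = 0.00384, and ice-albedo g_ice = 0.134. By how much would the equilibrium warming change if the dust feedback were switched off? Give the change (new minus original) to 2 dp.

-0.11 K

Original: g = 0.62477, ΔT = 3.97/(1−0.62477) = 10.5802 K.
Without dust: g' = 0.62093, ΔT' = 3.97/(1−0.62093) = 10.4730 K.
Change = 10.4730 − 10.5802 = -0.11 K.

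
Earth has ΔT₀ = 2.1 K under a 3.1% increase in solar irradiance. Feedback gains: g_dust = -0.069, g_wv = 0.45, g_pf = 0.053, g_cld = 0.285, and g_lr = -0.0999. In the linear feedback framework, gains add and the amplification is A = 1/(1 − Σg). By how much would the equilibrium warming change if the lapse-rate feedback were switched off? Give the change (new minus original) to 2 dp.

Original: g = 0.6191, ΔT = 2.1/(1−0.6191) = 5.5133 K.
Without lapse-rate: g' = 0.719, ΔT' = 2.1/(1−0.719) = 7.4733 K.
Change = 7.4733 − 5.5133 = 1.96 K.

1.96 K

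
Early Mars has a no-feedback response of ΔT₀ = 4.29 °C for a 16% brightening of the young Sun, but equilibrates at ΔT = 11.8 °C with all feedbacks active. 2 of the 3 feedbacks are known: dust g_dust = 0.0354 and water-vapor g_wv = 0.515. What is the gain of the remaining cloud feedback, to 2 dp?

0.09

Amplification A = ΔT/ΔT₀ = 11.8/4.29 = 2.751.
Total gain g = 1 − 1/A = 1 − 1/2.751 = 0.6365.
Known gains sum to 0.0354 + 0.515 = 0.5504.
g_cld = 0.6365 − 0.5504 = 0.09.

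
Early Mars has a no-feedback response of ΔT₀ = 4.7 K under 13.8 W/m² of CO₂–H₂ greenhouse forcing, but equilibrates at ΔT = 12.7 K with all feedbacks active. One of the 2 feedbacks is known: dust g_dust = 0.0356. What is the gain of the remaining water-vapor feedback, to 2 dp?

Amplification A = ΔT/ΔT₀ = 12.7/4.7 = 2.702.
Total gain g = 1 − 1/A = 1 − 1/2.702 = 0.6299.
The known gain is 0.0356.
g_wv = 0.6299 − 0.0356 = 0.59.

0.59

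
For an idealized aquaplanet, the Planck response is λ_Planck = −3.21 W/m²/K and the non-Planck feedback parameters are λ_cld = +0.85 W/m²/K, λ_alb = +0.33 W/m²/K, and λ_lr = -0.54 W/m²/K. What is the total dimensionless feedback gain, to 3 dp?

Convert to gains: g_cld = 0.85/3.21 = 0.2648; g_alb = 0.33/3.21 = 0.1028; g_lr = -0.54/3.21 = -0.1682.
Total gain g = 0.1994.

0.199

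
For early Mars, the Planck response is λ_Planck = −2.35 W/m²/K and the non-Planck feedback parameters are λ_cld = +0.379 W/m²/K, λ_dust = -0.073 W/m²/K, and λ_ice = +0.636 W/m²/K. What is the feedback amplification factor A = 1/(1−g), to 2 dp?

1.67

Convert to gains: g_cld = 0.379/2.35 = 0.1613; g_dust = -0.073/2.35 = -0.03106; g_ice = 0.636/2.35 = 0.2706.
Total gain g = 0.40084.
A = 1/(1 − 0.40084) = 1.67.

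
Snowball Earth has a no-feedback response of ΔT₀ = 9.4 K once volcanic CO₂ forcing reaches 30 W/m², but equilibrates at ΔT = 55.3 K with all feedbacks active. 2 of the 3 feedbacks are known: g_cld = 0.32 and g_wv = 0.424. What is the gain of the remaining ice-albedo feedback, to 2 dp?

0.09

Amplification A = ΔT/ΔT₀ = 55.3/9.4 = 5.883.
Total gain g = 1 − 1/A = 1 − 1/5.883 = 0.83.
Known gains sum to 0.32 + 0.424 = 0.744.
g_ice = 0.83 − 0.744 = 0.09.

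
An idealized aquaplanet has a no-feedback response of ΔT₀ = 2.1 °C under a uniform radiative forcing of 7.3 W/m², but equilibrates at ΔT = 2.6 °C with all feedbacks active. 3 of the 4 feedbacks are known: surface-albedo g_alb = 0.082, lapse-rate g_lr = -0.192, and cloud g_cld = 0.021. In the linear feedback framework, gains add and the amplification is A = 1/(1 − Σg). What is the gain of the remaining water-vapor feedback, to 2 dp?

0.28

Amplification A = ΔT/ΔT₀ = 2.6/2.1 = 1.238.
Total gain g = 1 − 1/A = 1 − 1/1.238 = 0.1922.
Known gains sum to 0.082 − 0.192 + 0.021 = -0.089.
g_wv = 0.1922 + 0.089 = 0.28.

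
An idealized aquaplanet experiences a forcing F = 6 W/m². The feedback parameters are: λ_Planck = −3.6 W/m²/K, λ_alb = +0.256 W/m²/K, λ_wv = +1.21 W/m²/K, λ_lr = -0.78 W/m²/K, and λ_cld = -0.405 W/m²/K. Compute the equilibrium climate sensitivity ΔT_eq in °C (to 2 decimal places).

Net feedback parameter λ = (−3.6) + (+0.256) + (+1.21) + (-0.78) + (-0.405) = -3.319 W/m²/K.
ΔT = −F/λ = −6/(-3.319) = 1.81 °C.

1.81 °C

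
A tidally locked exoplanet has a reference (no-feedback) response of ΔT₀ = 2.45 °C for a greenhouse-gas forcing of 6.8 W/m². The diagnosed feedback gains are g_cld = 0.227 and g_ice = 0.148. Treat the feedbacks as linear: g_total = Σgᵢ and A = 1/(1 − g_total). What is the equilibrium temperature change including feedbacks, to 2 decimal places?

Total gain g = 0.227 + 0.148 = 0.375.
Amplification A = 1/(1 − 0.375) = 1.6.
ΔT = 2.45 × 1.6 = 3.92 °C.

3.92 °C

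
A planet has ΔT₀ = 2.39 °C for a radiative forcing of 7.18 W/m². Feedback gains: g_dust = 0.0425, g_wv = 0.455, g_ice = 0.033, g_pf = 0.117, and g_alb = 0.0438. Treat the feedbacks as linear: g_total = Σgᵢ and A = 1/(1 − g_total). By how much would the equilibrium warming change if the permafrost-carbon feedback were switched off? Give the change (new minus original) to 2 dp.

Original: g = 0.6913, ΔT = 2.39/(1−0.6913) = 7.7421 °C.
Without permafrost-carbon: g' = 0.5743, ΔT' = 2.39/(1−0.5743) = 5.6143 °C.
Change = 5.6143 − 7.7421 = -2.13 °C.

-2.13 °C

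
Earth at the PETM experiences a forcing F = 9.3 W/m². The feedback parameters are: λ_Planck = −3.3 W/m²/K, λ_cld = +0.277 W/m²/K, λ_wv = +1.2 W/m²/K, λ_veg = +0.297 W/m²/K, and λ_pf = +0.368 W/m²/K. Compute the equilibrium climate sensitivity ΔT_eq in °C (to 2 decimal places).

8.03 °C

Net feedback parameter λ = (−3.3) + (+0.277) + (+1.2) + (+0.297) + (+0.368) = -1.158 W/m²/K.
ΔT = −F/λ = −9.3/(-1.158) = 8.03 °C.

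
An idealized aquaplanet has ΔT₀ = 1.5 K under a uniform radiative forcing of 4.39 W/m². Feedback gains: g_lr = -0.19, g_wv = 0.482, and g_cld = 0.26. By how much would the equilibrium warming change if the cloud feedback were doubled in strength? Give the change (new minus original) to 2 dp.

Original: g = 0.552, ΔT = 1.5/(1−0.552) = 3.3482 K.
With doubled cloud: g' = 0.812, ΔT' = 1.5/(1−0.812) = 7.9787 K.
Change = 7.9787 − 3.3482 = 4.63 K.

4.63 K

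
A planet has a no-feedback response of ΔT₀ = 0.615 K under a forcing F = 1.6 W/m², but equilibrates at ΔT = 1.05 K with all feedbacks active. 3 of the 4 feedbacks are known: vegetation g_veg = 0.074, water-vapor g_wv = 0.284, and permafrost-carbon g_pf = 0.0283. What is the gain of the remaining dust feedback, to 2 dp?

0.03

Amplification A = ΔT/ΔT₀ = 1.05/0.615 = 1.707.
Total gain g = 1 − 1/A = 1 − 1/1.707 = 0.4142.
Known gains sum to 0.074 + 0.284 + 0.0283 = 0.3863.
g_dust = 0.4142 − 0.3863 = 0.03.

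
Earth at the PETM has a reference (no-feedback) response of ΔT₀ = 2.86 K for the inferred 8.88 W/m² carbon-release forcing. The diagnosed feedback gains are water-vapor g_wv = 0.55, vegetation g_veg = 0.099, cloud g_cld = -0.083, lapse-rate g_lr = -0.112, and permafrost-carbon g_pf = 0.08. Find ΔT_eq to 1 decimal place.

Total gain g = 0.55 + 0.099 − 0.083 − 0.112 + 0.08 = 0.534.
Amplification A = 1/(1 − 0.534) = 2.146.
ΔT = 2.86 × 2.146 = 6.1 K.

6.1 K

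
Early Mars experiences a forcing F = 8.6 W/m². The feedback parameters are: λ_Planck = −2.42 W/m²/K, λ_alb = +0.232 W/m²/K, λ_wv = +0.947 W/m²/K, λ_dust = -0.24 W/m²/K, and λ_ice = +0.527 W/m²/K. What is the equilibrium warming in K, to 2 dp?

Net feedback parameter λ = (−2.42) + (+0.232) + (+0.947) + (-0.24) + (+0.527) = -0.954 W/m²/K.
ΔT = −F/λ = −8.6/(-0.954) = 9.01 K.

9.01 K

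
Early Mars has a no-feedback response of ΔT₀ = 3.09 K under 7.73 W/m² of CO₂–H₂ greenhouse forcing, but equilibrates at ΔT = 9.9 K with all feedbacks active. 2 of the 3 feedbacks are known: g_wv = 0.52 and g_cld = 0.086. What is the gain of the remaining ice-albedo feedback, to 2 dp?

Amplification A = ΔT/ΔT₀ = 9.9/3.09 = 3.204.
Total gain g = 1 − 1/A = 1 − 1/3.204 = 0.6879.
Known gains sum to 0.52 + 0.086 = 0.606.
g_ice = 0.6879 − 0.606 = 0.08.

0.08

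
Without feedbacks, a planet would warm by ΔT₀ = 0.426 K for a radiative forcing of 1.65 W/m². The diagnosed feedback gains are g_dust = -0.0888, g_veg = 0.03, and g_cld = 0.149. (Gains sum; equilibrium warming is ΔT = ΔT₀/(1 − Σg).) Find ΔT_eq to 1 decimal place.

Total gain g = -0.0888 + 0.03 + 0.149 = 0.0902.
Amplification A = 1/(1 − 0.0902) = 1.099.
ΔT = 0.426 × 1.099 = 0.5 K.

0.5 K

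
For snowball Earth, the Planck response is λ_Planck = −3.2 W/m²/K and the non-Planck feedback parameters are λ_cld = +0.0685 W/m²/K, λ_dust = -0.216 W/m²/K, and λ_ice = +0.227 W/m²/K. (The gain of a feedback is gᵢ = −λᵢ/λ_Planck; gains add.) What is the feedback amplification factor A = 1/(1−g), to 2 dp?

1.03

Convert to gains: g_cld = 0.0685/3.2 = 0.02141; g_dust = -0.216/3.2 = -0.0675; g_ice = 0.227/3.2 = 0.07094.
Total gain g = 0.02485.
A = 1/(1 − 0.02485) = 1.03.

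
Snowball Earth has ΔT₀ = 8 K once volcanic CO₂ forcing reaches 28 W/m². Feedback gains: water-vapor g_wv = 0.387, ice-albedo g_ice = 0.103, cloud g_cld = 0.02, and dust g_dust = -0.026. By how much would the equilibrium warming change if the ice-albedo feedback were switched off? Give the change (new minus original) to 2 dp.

-2.58 K

Original: g = 0.484, ΔT = 8/(1−0.484) = 15.5039 K.
Without ice-albedo: g' = 0.381, ΔT' = 8/(1−0.381) = 12.9241 K.
Change = 12.9241 − 15.5039 = -2.58 K.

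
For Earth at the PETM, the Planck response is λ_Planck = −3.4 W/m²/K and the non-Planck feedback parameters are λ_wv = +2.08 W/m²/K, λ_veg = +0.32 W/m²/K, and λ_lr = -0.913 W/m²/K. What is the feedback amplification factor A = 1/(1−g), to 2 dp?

Convert to gains: g_wv = 2.08/3.4 = 0.6118; g_veg = 0.32/3.4 = 0.09412; g_lr = -0.913/3.4 = -0.2685.
Total gain g = 0.43742.
A = 1/(1 − 0.43742) = 1.78.

1.78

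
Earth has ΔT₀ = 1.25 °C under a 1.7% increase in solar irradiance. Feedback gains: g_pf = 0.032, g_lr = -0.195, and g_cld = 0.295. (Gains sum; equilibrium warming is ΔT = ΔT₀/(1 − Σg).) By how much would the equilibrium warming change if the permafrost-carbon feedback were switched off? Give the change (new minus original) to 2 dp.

-0.05 °C

Original: g = 0.132, ΔT = 1.25/(1−0.132) = 1.4401 °C.
Without permafrost-carbon: g' = 0.1, ΔT' = 1.25/(1−0.1) = 1.3889 °C.
Change = 1.3889 − 1.4401 = -0.05 °C.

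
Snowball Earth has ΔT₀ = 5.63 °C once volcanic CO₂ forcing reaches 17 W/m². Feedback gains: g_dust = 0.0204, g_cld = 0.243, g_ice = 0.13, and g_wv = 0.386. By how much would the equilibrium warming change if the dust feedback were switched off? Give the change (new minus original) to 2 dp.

-2.16 °C

Original: g = 0.7794, ΔT = 5.63/(1−0.7794) = 25.5213 °C.
Without dust: g' = 0.759, ΔT' = 5.63/(1−0.759) = 23.3610 °C.
Change = 23.3610 − 25.5213 = -2.16 °C.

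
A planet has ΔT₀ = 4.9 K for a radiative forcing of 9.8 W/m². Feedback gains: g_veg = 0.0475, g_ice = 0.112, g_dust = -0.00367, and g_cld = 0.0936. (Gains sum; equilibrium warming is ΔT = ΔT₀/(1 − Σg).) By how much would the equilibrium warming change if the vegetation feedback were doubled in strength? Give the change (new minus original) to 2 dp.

0.44 K

Original: g = 0.24943, ΔT = 4.9/(1−0.24943) = 6.5284 K.
With doubled vegetation: g' = 0.29693, ΔT' = 4.9/(1−0.29693) = 6.9694 K.
Change = 6.9694 − 6.5284 = 0.44 K.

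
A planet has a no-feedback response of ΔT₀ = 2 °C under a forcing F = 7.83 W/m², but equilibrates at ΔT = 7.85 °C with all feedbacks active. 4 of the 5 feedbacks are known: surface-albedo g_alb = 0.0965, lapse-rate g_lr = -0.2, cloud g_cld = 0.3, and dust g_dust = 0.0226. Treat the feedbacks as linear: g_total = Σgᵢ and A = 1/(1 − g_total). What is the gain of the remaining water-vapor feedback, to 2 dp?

Amplification A = ΔT/ΔT₀ = 7.85/2 = 3.925.
Total gain g = 1 − 1/A = 1 − 1/3.925 = 0.7452.
Known gains sum to 0.0965 − 0.2 + 0.3 + 0.0226 = 0.2191.
g_wv = 0.7452 − 0.2191 = 0.53.

0.53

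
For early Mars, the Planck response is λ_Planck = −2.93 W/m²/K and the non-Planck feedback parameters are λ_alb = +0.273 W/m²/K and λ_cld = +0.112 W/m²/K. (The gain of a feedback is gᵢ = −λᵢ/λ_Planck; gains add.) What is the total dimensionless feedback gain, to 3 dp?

Convert to gains: g_alb = 0.273/2.93 = 0.09317; g_cld = 0.112/2.93 = 0.03823.
Total gain g = 0.1314.

0.131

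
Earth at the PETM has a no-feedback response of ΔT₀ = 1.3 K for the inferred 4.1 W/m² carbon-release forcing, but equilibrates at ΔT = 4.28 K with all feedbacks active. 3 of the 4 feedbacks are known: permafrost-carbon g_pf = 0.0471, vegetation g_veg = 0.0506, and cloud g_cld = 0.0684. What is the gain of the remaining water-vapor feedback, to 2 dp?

Amplification A = ΔT/ΔT₀ = 4.28/1.3 = 3.292.
Total gain g = 1 − 1/A = 1 − 1/3.292 = 0.6962.
Known gains sum to 0.0471 + 0.0506 + 0.0684 = 0.1661.
g_wv = 0.6962 − 0.1661 = 0.53.

0.53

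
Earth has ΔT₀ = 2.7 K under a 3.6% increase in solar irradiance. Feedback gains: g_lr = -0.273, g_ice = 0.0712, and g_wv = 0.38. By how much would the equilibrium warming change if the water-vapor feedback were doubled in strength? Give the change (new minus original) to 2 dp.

Original: g = 0.1782, ΔT = 2.7/(1−0.1782) = 3.2855 K.
With doubled water-vapor: g' = 0.5582, ΔT' = 2.7/(1−0.5582) = 6.1114 K.
Change = 6.1114 − 3.2855 = 2.83 K.

2.83 K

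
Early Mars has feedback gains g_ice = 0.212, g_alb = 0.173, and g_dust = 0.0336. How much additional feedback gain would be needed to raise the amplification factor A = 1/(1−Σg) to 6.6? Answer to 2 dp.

0.43

Current total gain = 0.4186.
Target gain for A = 6.6: g* = 1 − 1/6.6 = 0.8485.
Additional gain needed = 0.8485 − 0.4186 = 0.43.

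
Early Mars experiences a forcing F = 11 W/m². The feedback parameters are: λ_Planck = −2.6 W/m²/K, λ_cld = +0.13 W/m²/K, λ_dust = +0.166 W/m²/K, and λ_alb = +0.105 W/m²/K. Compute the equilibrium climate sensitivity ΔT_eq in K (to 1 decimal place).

Net feedback parameter λ = (−2.6) + (+0.13) + (+0.166) + (+0.105) = -2.199 W/m²/K.
ΔT = −F/λ = −11/(-2.199) = 5.0 K.

5.0 K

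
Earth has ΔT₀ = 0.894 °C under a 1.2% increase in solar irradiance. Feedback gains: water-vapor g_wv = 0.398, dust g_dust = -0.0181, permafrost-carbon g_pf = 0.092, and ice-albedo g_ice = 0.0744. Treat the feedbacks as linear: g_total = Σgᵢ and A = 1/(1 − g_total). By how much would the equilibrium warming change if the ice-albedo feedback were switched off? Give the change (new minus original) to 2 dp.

-0.28 °C

Original: g = 0.5463, ΔT = 0.894/(1−0.5463) = 1.9705 °C.
Without ice-albedo: g' = 0.4719, ΔT' = 0.894/(1−0.4719) = 1.6929 °C.
Change = 1.6929 − 1.9705 = -0.28 °C.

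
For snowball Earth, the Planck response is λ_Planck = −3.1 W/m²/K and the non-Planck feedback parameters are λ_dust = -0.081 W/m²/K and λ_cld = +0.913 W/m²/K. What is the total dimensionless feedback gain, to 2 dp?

Convert to gains: g_dust = -0.081/3.1 = -0.02613; g_cld = 0.913/3.1 = 0.2945.
Total gain g = 0.26837.

0.27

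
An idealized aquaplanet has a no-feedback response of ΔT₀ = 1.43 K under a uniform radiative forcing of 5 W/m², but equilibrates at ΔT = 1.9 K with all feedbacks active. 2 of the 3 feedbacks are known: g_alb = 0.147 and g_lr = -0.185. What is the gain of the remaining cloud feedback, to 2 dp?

Amplification A = ΔT/ΔT₀ = 1.9/1.43 = 1.329.
Total gain g = 1 − 1/A = 1 − 1/1.329 = 0.2476.
Known gains sum to 0.147 − 0.185 = -0.038.
g_cld = 0.2476 + 0.038 = 0.29.

0.29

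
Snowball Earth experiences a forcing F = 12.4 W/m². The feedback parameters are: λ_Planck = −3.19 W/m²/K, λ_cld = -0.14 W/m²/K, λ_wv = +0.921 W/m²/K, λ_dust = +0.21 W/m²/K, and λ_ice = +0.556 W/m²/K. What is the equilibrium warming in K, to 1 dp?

7.5 K

Net feedback parameter λ = (−3.19) + (-0.14) + (+0.921) + (+0.21) + (+0.556) = -1.643 W/m²/K.
ΔT = −F/λ = −12.4/(-1.643) = 7.5 K.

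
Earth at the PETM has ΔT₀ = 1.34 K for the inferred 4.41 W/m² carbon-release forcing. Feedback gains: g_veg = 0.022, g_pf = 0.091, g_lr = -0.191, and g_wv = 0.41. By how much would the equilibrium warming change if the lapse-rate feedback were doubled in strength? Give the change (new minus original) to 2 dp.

Original: g = 0.332, ΔT = 1.34/(1−0.332) = 2.0060 K.
With doubled lapse-rate: g' = 0.141, ΔT' = 1.34/(1−0.141) = 1.5600 K.
Change = 1.5600 − 2.0060 = -0.45 K.

-0.45 K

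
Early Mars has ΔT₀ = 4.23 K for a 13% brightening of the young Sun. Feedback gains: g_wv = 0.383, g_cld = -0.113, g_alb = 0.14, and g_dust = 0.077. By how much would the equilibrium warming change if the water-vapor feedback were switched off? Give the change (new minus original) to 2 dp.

-3.52 K

Original: g = 0.487, ΔT = 4.23/(1−0.487) = 8.2456 K.
Without water-vapor: g' = 0.104, ΔT' = 4.23/(1−0.104) = 4.7210 K.
Change = 4.7210 − 8.2456 = -3.52 K.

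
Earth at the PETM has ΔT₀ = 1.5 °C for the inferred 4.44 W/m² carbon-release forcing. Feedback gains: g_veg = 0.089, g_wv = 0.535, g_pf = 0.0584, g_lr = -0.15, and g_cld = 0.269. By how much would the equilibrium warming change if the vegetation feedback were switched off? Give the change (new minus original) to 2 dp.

-2.34 °C

Original: g = 0.8014, ΔT = 1.5/(1−0.8014) = 7.5529 °C.
Without vegetation: g' = 0.7124, ΔT' = 1.5/(1−0.7124) = 5.2156 °C.
Change = 5.2156 − 7.5529 = -2.34 °C.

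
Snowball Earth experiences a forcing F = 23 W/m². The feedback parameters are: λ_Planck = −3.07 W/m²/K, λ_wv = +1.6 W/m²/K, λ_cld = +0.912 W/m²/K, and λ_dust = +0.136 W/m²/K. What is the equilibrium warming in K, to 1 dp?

54.5 K

Net feedback parameter λ = (−3.07) + (+1.6) + (+0.912) + (+0.136) = -0.422 W/m²/K.
ΔT = −F/λ = −23/(-0.422) = 54.5 K.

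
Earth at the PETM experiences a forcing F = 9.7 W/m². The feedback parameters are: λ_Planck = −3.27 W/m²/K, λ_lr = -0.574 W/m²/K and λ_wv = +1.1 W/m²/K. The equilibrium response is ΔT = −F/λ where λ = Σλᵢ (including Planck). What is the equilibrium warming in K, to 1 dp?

Net feedback parameter λ = (−3.27) + (-0.574) + (+1.1) = -2.744 W/m²/K.
ΔT = −F/λ = −9.7/(-2.744) = 3.5 K.

3.5 K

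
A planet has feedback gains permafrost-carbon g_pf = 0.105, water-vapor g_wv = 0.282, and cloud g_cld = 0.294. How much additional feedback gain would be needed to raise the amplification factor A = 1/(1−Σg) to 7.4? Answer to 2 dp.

Current total gain = 0.681.
Target gain for A = 7.4: g* = 1 − 1/7.4 = 0.8649.
Additional gain needed = 0.8649 − 0.681 = 0.18.

0.18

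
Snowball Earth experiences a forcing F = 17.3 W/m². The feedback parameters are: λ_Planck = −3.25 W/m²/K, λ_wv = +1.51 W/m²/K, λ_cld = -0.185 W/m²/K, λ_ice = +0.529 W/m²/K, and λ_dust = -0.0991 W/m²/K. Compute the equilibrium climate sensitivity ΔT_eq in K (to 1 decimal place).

Net feedback parameter λ = (−3.25) + (+1.51) + (-0.185) + (+0.529) + (-0.0991) = -1.4951 W/m²/K.
ΔT = −F/λ = −17.3/(-1.4951) = 11.6 K.

11.6 K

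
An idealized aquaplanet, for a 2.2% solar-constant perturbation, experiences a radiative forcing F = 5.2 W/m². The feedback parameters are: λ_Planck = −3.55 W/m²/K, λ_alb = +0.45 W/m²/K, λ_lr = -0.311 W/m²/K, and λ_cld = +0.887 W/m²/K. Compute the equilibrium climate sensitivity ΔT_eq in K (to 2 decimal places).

2.06 K

Net feedback parameter λ = (−3.55) + (+0.45) + (-0.311) + (+0.887) = -2.524 W/m²/K.
ΔT = −F/λ = −5.2/(-2.524) = 2.06 K.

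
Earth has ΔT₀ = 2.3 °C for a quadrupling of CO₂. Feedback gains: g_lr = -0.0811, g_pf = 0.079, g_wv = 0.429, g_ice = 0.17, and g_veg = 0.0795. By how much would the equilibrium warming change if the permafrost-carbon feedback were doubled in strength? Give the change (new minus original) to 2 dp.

2.30 °C

Original: g = 0.6764, ΔT = 2.3/(1−0.6764) = 7.1075 °C.
With doubled permafrost-carbon: g' = 0.7554, ΔT' = 2.3/(1−0.7554) = 9.4031 °C.
Change = 9.4031 − 7.1075 = 2.30 °C.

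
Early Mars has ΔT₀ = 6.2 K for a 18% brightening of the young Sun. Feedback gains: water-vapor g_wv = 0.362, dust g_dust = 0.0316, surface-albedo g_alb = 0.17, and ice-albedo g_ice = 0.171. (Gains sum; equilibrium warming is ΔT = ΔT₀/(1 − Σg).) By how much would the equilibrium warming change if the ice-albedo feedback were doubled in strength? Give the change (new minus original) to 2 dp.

Original: g = 0.7346, ΔT = 6.2/(1−0.7346) = 23.3610 K.
With doubled ice-albedo: g' = 0.9056, ΔT' = 6.2/(1−0.9056) = 65.6780 K.
Change = 65.6780 − 23.3610 = 42.32 K.

42.32 K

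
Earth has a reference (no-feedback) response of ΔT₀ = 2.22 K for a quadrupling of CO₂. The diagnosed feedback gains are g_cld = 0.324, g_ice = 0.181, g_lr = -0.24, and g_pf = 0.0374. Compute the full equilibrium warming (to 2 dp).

3.18 K

Total gain g = 0.324 + 0.181 − 0.24 + 0.0374 = 0.3024.
Amplification A = 1/(1 − 0.3024) = 1.433.
ΔT = 2.22 × 1.433 = 3.18 K.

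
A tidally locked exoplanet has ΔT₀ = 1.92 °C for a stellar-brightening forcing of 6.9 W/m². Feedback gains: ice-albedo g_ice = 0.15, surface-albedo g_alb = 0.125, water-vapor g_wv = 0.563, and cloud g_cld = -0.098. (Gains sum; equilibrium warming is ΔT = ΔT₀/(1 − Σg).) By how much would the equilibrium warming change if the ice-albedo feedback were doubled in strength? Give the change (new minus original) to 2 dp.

10.07 °C

Original: g = 0.74, ΔT = 1.92/(1−0.74) = 7.3846 °C.
With doubled ice-albedo: g' = 0.89, ΔT' = 1.92/(1−0.89) = 17.4545 °C.
Change = 17.4545 − 7.3846 = 10.07 °C.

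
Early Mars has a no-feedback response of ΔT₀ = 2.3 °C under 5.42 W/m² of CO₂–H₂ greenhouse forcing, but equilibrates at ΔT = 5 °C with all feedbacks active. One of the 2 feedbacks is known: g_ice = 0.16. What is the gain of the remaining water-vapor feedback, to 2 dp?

Amplification A = ΔT/ΔT₀ = 5/2.3 = 2.174.
Total gain g = 1 − 1/A = 1 − 1/2.174 = 0.54.
The known gain is 0.16.
g_wv = 0.54 − 0.16 = 0.38.

0.38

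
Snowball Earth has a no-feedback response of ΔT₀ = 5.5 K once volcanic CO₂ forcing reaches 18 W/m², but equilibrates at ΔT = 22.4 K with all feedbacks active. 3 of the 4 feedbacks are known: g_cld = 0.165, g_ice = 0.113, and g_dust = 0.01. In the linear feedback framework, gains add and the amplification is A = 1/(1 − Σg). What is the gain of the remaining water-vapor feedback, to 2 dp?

Amplification A = ΔT/ΔT₀ = 22.4/5.5 = 4.073.
Total gain g = 1 − 1/A = 1 − 1/4.073 = 0.7545.
Known gains sum to 0.165 + 0.113 + 0.01 = 0.288.
g_wv = 0.7545 − 0.288 = 0.47.

0.47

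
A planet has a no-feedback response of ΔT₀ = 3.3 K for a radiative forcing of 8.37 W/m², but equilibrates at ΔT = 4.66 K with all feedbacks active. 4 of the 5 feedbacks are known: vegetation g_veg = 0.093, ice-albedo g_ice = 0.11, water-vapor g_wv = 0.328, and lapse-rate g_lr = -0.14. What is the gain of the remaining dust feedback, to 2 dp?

-0.10

Amplification A = ΔT/ΔT₀ = 4.66/3.3 = 1.412.
Total gain g = 1 − 1/A = 1 − 1/1.412 = 0.2918.
Known gains sum to 0.093 + 0.11 + 0.328 − 0.14 = 0.391.
g_dust = 0.2918 − 0.391 = -0.10.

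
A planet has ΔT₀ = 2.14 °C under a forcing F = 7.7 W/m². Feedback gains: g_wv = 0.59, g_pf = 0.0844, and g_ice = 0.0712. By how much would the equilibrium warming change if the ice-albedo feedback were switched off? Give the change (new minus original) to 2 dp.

-1.84 °C

Original: g = 0.7456, ΔT = 2.14/(1−0.7456) = 8.4119 °C.
Without ice-albedo: g' = 0.6744, ΔT' = 2.14/(1−0.6744) = 6.5725 °C.
Change = 6.5725 − 8.4119 = -1.84 °C.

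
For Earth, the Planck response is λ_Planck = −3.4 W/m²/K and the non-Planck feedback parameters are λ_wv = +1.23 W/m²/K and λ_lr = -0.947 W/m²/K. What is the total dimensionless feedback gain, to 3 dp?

0.083

Convert to gains: g_wv = 1.23/3.4 = 0.3618; g_lr = -0.947/3.4 = -0.2785.
Total gain g = 0.0833.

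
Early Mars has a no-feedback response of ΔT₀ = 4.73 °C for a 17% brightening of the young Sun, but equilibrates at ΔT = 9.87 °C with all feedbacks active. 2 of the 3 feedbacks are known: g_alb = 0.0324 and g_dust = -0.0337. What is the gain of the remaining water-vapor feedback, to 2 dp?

Amplification A = ΔT/ΔT₀ = 9.87/4.73 = 2.087.
Total gain g = 1 − 1/A = 1 − 1/2.087 = 0.5208.
Known gains sum to 0.0324 − 0.0337 = -0.0013.
g_wv = 0.5208 + 0.0013 = 0.52.

0.52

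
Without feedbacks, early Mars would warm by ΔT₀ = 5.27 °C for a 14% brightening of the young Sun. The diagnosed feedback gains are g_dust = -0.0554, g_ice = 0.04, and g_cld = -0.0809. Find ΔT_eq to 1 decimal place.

Total gain g = -0.0554 + 0.04 − 0.0809 = -0.0963.
Amplification A = 1/(1 + 0.0963) = 0.9122.
ΔT = 5.27 × 0.9122 = 4.8 °C.

4.8 °C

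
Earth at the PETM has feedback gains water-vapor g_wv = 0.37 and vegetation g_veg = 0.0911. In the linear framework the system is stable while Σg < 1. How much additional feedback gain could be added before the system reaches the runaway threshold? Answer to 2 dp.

Current total gain = 0.37 + 0.0911 = 0.4611.
Margin to runaway = 1 − 0.4611 = 0.54.

0.54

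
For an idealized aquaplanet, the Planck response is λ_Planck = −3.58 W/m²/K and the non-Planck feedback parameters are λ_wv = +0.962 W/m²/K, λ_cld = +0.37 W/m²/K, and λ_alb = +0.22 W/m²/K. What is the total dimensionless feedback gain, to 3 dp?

0.434

Convert to gains: g_wv = 0.962/3.58 = 0.2687; g_cld = 0.37/3.58 = 0.1034; g_alb = 0.22/3.58 = 0.06145.
Total gain g = 0.43355.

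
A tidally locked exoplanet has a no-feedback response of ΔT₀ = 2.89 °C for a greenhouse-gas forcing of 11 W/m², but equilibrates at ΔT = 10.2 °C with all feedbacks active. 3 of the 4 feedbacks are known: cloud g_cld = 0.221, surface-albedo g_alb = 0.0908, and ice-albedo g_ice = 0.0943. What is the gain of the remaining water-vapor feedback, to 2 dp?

Amplification A = ΔT/ΔT₀ = 10.2/2.89 = 3.529.
Total gain g = 1 − 1/A = 1 − 1/3.529 = 0.7166.
Known gains sum to 0.221 + 0.0908 + 0.0943 = 0.4061.
g_wv = 0.7166 − 0.4061 = 0.31.

0.31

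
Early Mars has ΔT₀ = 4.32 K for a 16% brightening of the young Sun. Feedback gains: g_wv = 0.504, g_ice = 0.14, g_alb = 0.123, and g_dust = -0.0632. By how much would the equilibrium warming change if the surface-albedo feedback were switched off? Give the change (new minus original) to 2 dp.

Original: g = 0.7038, ΔT = 4.32/(1−0.7038) = 14.5847 K.
Without surface-albedo: g' = 0.5808, ΔT' = 4.32/(1−0.5808) = 10.3053 K.
Change = 10.3053 − 14.5847 = -4.28 K.

-4.28 K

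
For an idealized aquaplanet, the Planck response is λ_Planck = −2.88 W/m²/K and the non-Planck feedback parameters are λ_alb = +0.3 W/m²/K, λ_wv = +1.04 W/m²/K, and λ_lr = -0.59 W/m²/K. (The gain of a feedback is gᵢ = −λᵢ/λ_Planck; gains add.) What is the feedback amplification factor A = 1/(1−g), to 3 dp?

1.352

Convert to gains: g_alb = 0.3/2.88 = 0.1042; g_wv = 1.04/2.88 = 0.3611; g_lr = -0.59/2.88 = -0.2049.
Total gain g = 0.2604.
A = 1/(1 − 0.2604) = 1.352.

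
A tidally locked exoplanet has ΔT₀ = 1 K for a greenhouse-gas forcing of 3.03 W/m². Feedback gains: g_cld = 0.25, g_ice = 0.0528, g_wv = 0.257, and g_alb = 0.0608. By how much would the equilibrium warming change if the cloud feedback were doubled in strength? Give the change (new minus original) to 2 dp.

5.09 K

Original: g = 0.6206, ΔT = 1/(1−0.6206) = 2.6357 K.
With doubled cloud: g' = 0.8706, ΔT' = 1/(1−0.8706) = 7.7280 K.
Change = 7.7280 − 2.6357 = 5.09 K.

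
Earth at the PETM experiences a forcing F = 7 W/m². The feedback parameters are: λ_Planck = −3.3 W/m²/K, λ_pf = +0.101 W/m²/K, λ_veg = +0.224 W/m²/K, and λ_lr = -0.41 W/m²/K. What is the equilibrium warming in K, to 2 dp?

Net feedback parameter λ = (−3.3) + (+0.101) + (+0.224) + (-0.41) = -3.385 W/m²/K.
ΔT = −F/λ = −7/(-3.385) = 2.07 K.

2.07 K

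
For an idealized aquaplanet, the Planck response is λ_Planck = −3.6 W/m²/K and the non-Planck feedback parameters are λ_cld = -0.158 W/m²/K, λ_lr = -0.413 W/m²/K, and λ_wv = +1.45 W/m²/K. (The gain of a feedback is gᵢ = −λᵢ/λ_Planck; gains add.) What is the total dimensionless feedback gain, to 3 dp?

0.244

Convert to gains: g_cld = -0.158/3.6 = -0.04389; g_lr = -0.413/3.6 = -0.1147; g_wv = 1.45/3.6 = 0.4028.
Total gain g = 0.24421.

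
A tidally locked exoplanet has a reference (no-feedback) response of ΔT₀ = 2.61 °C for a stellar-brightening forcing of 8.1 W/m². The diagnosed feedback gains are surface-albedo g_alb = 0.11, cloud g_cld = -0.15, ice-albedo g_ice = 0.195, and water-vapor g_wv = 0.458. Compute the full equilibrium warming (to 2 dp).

Total gain g = 0.11 − 0.15 + 0.195 + 0.458 = 0.613.
Amplification A = 1/(1 − 0.613) = 2.584.
ΔT = 2.61 × 2.584 = 6.74 °C.

6.74 °C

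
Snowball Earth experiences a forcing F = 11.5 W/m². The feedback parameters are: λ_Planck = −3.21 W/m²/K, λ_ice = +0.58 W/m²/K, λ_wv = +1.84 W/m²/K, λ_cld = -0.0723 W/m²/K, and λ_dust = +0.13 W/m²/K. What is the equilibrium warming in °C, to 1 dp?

15.7 °C

Net feedback parameter λ = (−3.21) + (+0.58) + (+1.84) + (-0.0723) + (+0.13) = -0.7323 W/m²/K.
ΔT = −F/λ = −11.5/(-0.7323) = 15.7 °C.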